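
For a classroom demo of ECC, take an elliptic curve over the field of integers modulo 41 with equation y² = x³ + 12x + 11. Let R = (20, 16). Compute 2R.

tangent at (20, 16): λ = (3·20² + 12)/(2·16) ≡ 23/32. 32⁻¹ ≡ 9 (mod 41), so λ ≡ 23·9 ≡ 2.
  x = λ² - 20 - 20 = 4 - 40 ≡ 5; y = λ·(20 - 5) - 16 ≡ 14. → (5, 14)

(5, 14)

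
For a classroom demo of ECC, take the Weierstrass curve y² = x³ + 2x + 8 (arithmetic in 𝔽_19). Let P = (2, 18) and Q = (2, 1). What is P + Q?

O

The two points share x = 2 and their y-coordinates satisfy 18 + 1 ≡ 0 (mod 19), so they are inverses. Their sum is O.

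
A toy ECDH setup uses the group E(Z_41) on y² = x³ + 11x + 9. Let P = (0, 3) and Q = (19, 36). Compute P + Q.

(0, 3) + (19, 36). λ = (36 - 3)/(19 - 0) ≡ 33/19 mod 41. 19⁻¹ ≡ 13 (mod 41), so λ ≡ 19.
  x = λ² - 0 - 19 = 361 - 19 ≡ 14; y = λ·(0 - 14) - 3 ≡ 18. → (14, 18)

(14, 18)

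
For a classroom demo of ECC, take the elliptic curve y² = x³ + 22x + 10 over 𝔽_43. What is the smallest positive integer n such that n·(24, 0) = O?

2P: (24, 0) + (24, 0): same x and y₁ ≡ -y₂, so the sum is O.
2P = O, so the order is 2.

2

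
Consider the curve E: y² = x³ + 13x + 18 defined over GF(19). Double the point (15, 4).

tangent at (15, 4): λ = (3·15² + 13)/(2·4) ≡ 4/8. 8⁻¹ ≡ 12 (mod 19), so λ ≡ 4·12 ≡ 10.
  x = λ² - 15 - 15 = 100 - 30 ≡ 13; y = λ·(15 - 13) - 4 ≡ 16. → (13, 16)

(13, 16)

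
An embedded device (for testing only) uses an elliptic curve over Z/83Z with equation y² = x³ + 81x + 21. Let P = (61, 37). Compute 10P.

(75, 43)

Repeated addition: build up to 10P.
2P: tangent at (61, 37): λ = (3·61² + 81)/(2·37) ≡ 39/74. 74⁻¹ ≡ 46 (mod 83) since 74·46 = 3404 ≡ 1, so λ ≡ 39·46 ≡ 51.
  x = λ² - 61 - 61 = 2601 - 122 ≡ 72; y = λ·(61 - 72) - 37 ≡ 66. → (72, 66)
3P: (72, 66) + (61, 37). λ = (37 - 66)/(61 - 72) ≡ 54/72 mod 83. 72⁻¹ ≡ 15 (mod 83), so λ ≡ 63.
  x = λ² - 72 - 61 = 3969 - 133 ≡ 18; y = λ·(72 - 18) - 66 ≡ 16. → (18, 16)
4P: (18, 16) + (61, 37). λ = (37 - 16)/(61 - 18) ≡ 21/43 mod 83. 43⁻¹ ≡ 56 (mod 83) since 43·56 = 2408 ≡ 1, so λ ≡ 14.
  x = λ² - 18 - 61 = 196 - 79 ≡ 34; y = λ·(18 - 34) - 16 ≡ 9. → (34, 9)
5P: (34, 9) + (61, 37). λ = (37 - 9)/(61 - 34) ≡ 28/27 mod 83. 27⁻¹ ≡ 40 (mod 83), so λ ≡ 41.
  x = λ² - 34 - 61 = 1681 - 95 ≡ 9; y = λ·(34 - 9) - 9 ≡ 20. → (9, 20)
6P: (9, 20) + (61, 37). λ = (37 - 20)/(61 - 9) ≡ 17/52 mod 83. 52⁻¹ ≡ 8 (mod 83), so λ ≡ 53.
  x = λ² - 9 - 61 = 2809 - 70 ≡ 0; y = λ·(9 - 0) - 20 ≡ 42. → (0, 42)
7P: (0, 42) + (61, 37). λ = (37 - 42)/(61 - 0) ≡ 78/61 mod 83. 61⁻¹ ≡ 49 (mod 83), so λ ≡ 4.
  x = λ² - 0 - 61 = 16 - 61 ≡ 38; y = λ·(0 - 38) - 42 ≡ 55. → (38, 55)
8P: (38, 55) + (61, 37). λ = (37 - 55)/(61 - 38) ≡ 65/23 mod 83. 23⁻¹ ≡ 65 (mod 83) since 23·65 = 1495 ≡ 1, so λ ≡ 75.
  x = λ² - 38 - 61 = 5625 - 99 ≡ 48; y = λ·(38 - 48) - 55 ≡ 25. → (48, 25)
9P: (48, 25) + (61, 37). λ = (37 - 25)/(61 - 48) ≡ 12/13 mod 83. 13⁻¹ ≡ 32 (mod 83), so λ ≡ 52.
  x = λ² - 48 - 61 = 2704 - 109 ≡ 22; y = λ·(48 - 22) - 25 ≡ 82. → (22, 82)
10P: (22, 82) + (61, 37). λ = (37 - 82)/(61 - 22) ≡ 38/39 mod 83. 39⁻¹ ≡ 66 (mod 83), so λ ≡ 18.
  x = λ² - 22 - 61 = 324 - 83 ≡ 75; y = λ·(22 - 75) - 82 ≡ 43. → (75, 43)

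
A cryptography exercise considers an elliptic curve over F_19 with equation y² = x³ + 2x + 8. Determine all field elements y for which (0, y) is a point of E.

x³ + 2x + 8 = 8 ≡ 8 (mod 19).
8 is a non-residue mod 19; no y exists.

none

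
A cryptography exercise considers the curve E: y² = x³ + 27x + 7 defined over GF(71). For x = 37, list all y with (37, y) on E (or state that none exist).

x³ + 27x + 7 = 51659 ≡ 42 (mod 71).
42 is a non-residue mod 71; no y exists.

none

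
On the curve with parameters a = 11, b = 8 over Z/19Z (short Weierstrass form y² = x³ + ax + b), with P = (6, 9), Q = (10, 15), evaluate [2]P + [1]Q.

First 2P:
Repeated addition: build up to 2P.
2P: tangent at (6, 9): λ = (3·6² + 11)/(2·9) ≡ 5/18. 18⁻¹ ≡ 18 (mod 19), so λ ≡ 5·18 ≡ 14.
  x = λ² - 6 - 6 = 196 - 12 ≡ 13; y = λ·(6 - 13) - 9 ≡ 7. → (13, 7)
2P = (13, 7).
Finally 2P + Q:
(13, 7) + (10, 15). λ = (15 - 7)/(10 - 13) ≡ 8/16 mod 19. 16⁻¹ ≡ 6 (mod 19), so λ ≡ 10.
  x = λ² - 13 - 10 = 100 - 23 ≡ 1; y = λ·(13 - 1) - 7 ≡ 18. → (1, 18)

(1, 18)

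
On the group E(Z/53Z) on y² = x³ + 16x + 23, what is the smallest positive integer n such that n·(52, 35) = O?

2P: tangent at (52, 35): λ = (3·52² + 16)/(2·35) ≡ 19/17. 17⁻¹ ≡ 25 (mod 53), so λ ≡ 19·25 ≡ 51.
  x = λ² - 52 - 52 = 2601 - 104 ≡ 6; y = λ·(52 - 6) - 35 ≡ 32. → (6, 32)
3P: (6, 32) + (52, 35). λ = (35 - 32)/(52 - 6) ≡ 3/46 mod 53. 46⁻¹ ≡ 15 (mod 53), so λ ≡ 45.
  x = λ² - 6 - 52 = 2025 - 58 ≡ 6; y = λ·(6 - 6) - 32 ≡ 21. → (6, 21)
4P: (6, 21) + (52, 35). λ = (35 - 21)/(52 - 6) ≡ 14/46 mod 53. 46⁻¹ ≡ 15 (mod 53), so λ ≡ 51.
  x = λ² - 6 - 52 = 2601 - 58 ≡ 52; y = λ·(6 - 52) - 21 ≡ 18. → (52, 18)
5P: (52, 18) + (52, 35): same x and y₁ ≡ -y₂, so the sum is O.
5P = O, so the order is 5.

5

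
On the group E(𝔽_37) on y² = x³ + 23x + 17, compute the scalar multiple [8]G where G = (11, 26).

Double-and-add on 8 = (1000)₂. Start with G = (11, 26) for the leading 1-bit.
double: tangent at (11, 26): λ = (3·11² + 23)/(2·26) ≡ 16/15. 15⁻¹ ≡ 5 (mod 37), so λ ≡ 16·5 ≡ 6.
  x = λ² - 11 - 11 = 36 - 22 ≡ 14; y = λ·(11 - 14) - 26 ≡ 30. → (14, 30)
double: tangent at (14, 30): λ = (3·14² + 23)/(2·30) ≡ 19/23. 23⁻¹ ≡ 29 (mod 37), so λ ≡ 19·29 ≡ 33.
  x = λ² - 14 - 14 = 1089 - 28 ≡ 25; y = λ·(14 - 25) - 30 ≡ 14. → (25, 14)
double: tangent at (25, 14): λ = (3·25² + 23)/(2·14) ≡ 11/28. 28⁻¹ ≡ 4 (mod 37), so λ ≡ 11·4 ≡ 7.
  x = λ² - 25 - 25 = 49 - 50 ≡ 36; y = λ·(25 - 36) - 14 ≡ 20. → (36, 20)

(36, 20)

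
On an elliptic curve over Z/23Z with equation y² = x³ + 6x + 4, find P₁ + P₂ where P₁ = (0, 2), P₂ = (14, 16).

(0, 2) + (14, 16). λ = (16 - 2)/(14 - 0) ≡ 14/14 mod 23. 14⁻¹ ≡ 5 (mod 23) since 14·5 = 70 ≡ 1, so λ ≡ 1.
  x = λ² - 0 - 14 = 1 - 14 ≡ 10; y = λ·(0 - 10) - 2 ≡ 11. → (10, 11)

(10, 11)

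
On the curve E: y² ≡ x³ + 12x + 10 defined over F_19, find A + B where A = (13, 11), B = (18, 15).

(13, 11) + (18, 15). λ = (15 - 11)/(18 - 13) ≡ 4/5 mod 19. 5⁻¹ ≡ 4 (mod 19), so λ ≡ 16.
  x = λ² - 13 - 18 = 256 - 31 ≡ 16; y = λ·(13 - 16) - 11 ≡ 17. → (16, 17)

(16, 17)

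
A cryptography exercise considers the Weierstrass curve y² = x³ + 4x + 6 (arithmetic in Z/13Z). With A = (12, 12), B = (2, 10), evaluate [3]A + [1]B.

O

First 3A:
Repeated addition: build up to 3A.
2A: tangent at (12, 12): λ = (3·12² + 4)/(2·12) ≡ 7/11. 11⁻¹ ≡ 6 (mod 13), so λ ≡ 7·6 ≡ 3.
  x = λ² - 12 - 12 = 9 - 24 ≡ 11; y = λ·(12 - 11) - 12 ≡ 4. → (11, 4)
3A: (11, 4) + (12, 12). λ = (12 - 4)/(12 - 11) ≡ 8/1 mod 13. 1⁻¹ ≡ 1 (mod 13), so λ ≡ 8.
  x = λ² - 11 - 12 = 64 - 23 ≡ 2; y = λ·(11 - 2) - 4 ≡ 3. → (2, 3)
3A = (2, 3).
Finally 3A + B:
(2, 3) + (2, 10): same x and y₁ ≡ -y₂, so the sum is the point at infinity.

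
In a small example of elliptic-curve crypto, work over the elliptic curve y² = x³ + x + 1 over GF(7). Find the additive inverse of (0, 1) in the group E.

(0, 6)

-(0, 1) = (0, -1 mod 7) = (0, 6).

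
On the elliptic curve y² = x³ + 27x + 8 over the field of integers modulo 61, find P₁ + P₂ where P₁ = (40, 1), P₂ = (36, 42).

(40, 1) + (36, 42). λ = (42 - 1)/(36 - 40) ≡ 41/57 mod 61. 57⁻¹ ≡ 15 (mod 61) since 57·15 = 855 ≡ 1, so λ ≡ 5.
  x = λ² - 40 - 36 = 25 - 76 ≡ 10; y = λ·(40 - 10) - 1 ≡ 27. → (10, 27)

(10, 27)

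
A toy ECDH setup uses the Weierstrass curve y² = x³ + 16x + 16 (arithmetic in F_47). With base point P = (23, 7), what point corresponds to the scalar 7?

Repeated addition: build up to 7P.
2P: tangent at (23, 7): λ = (3·23² + 16)/(2·7) ≡ 5/14. 14⁻¹ ≡ 37 (mod 47) since 14·37 = 518 ≡ 1, so λ ≡ 5·37 ≡ 44.
  x = λ² - 23 - 23 = 1936 - 46 ≡ 10; y = λ·(23 - 10) - 7 ≡ 1. → (10, 1)
3P: (10, 1) + (23, 7). λ = (7 - 1)/(23 - 10) ≡ 6/13 mod 47. 13⁻¹ ≡ 29 (mod 47), so λ ≡ 33.
  x = λ² - 10 - 23 = 1089 - 33 ≡ 22; y = λ·(10 - 22) - 1 ≡ 26. → (22, 26)
4P: (22, 26) + (23, 7). λ = (7 - 26)/(23 - 22) ≡ 28/1 mod 47. 1⁻¹ ≡ 1 (mod 47), so λ ≡ 28.
  x = λ² - 22 - 23 = 784 - 45 ≡ 34; y = λ·(22 - 34) - 26 ≡ 14. → (34, 14)
5P: (34, 14) + (23, 7). λ = (7 - 14)/(23 - 34) ≡ 40/36 mod 47. 36⁻¹ ≡ 17 (mod 47), so λ ≡ 22.
  x = λ² - 34 - 23 = 484 - 57 ≡ 4; y = λ·(34 - 4) - 14 ≡ 35. → (4, 35)
6P: (4, 35) + (23, 7). λ = (7 - 35)/(23 - 4) ≡ 19/19 mod 47. 19⁻¹ ≡ 5 (mod 47) since 19·5 = 95 ≡ 1, so λ ≡ 1.
  x = λ² - 4 - 23 = 1 - 27 ≡ 21; y = λ·(4 - 21) - 35 ≡ 42. → (21, 42)
7P: (21, 42) + (23, 7). λ = (7 - 42)/(23 - 21) ≡ 12/2 mod 47. 2⁻¹ ≡ 24 (mod 47) since 2·24 = 48 ≡ 1, so λ ≡ 6.
  x = λ² - 21 - 23 = 36 - 44 ≡ 39; y = λ·(21 - 39) - 42 ≡ 38. → (39, 38)

(39, 38)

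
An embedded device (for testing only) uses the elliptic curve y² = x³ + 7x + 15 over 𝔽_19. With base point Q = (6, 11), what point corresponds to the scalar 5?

Repeated addition: build up to 5Q.
2Q: tangent at (6, 11): λ = (3·6² + 7)/(2·11) ≡ 1/3. 3⁻¹ ≡ 13 (mod 19), so λ ≡ 1·13 ≡ 13.
  x = λ² - 6 - 6 = 169 - 12 ≡ 5; y = λ·(6 - 5) - 11 ≡ 2. → (5, 2)
3Q: (5, 2) + (6, 11). λ = (11 - 2)/(6 - 5) ≡ 9/1 mod 19. 1⁻¹ ≡ 1 (mod 19), so λ ≡ 9.
  x = λ² - 5 - 6 = 81 - 11 ≡ 13; y = λ·(5 - 13) - 2 ≡ 2. → (13, 2)
4Q: (13, 2) + (6, 11). λ = (11 - 2)/(6 - 13) ≡ 9/12 mod 19. 12⁻¹ ≡ 8 (mod 19), so λ ≡ 15.
  x = λ² - 13 - 6 = 225 - 19 ≡ 16; y = λ·(13 - 16) - 2 ≡ 10. → (16, 10)
5Q: (16, 10) + (6, 11). λ = (11 - 10)/(6 - 16) ≡ 1/9 mod 19. 9⁻¹ ≡ 17 (mod 19), so λ ≡ 17.
  x = λ² - 16 - 6 = 289 - 22 ≡ 1; y = λ·(16 - 1) - 10 ≡ 17. → (1, 17)

(1, 17)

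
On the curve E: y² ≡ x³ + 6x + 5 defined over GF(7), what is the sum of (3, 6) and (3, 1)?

The two points share x = 3 and their y-coordinates satisfy 6 + 1 ≡ 0 (mod 7), so they are inverses. Their sum is O.

O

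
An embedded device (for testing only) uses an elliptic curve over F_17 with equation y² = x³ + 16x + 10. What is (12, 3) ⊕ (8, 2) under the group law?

(12, 3) + (8, 2). λ = (2 - 3)/(8 - 12) ≡ 16/13 mod 17. 13⁻¹ ≡ 4 (mod 17), so λ ≡ 13.
  x = λ² - 12 - 8 = 169 - 20 ≡ 13; y = λ·(12 - 13) - 3 ≡ 1. → (13, 1)

(13, 1)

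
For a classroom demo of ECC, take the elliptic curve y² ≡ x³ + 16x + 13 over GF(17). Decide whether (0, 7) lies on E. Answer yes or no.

no

y² = 7² ≡ 15; x³ + 16x + 13 = 13 ≡ 13 (mod 17). 15 ≠ 13.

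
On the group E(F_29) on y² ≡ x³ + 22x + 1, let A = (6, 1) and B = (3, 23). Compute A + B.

(6, 1) + (3, 23). λ = (23 - 1)/(3 - 6) ≡ 22/26 mod 29. 26⁻¹ ≡ 19 (mod 29), so λ ≡ 12.
  x = λ² - 6 - 3 = 144 - 9 ≡ 19; y = λ·(6 - 19) - 1 ≡ 17. → (19, 17)

(19, 17)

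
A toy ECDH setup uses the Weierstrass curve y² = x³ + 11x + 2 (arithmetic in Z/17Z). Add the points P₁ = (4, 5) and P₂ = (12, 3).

(0, 11)

(4, 5) + (12, 3). λ = (3 - 5)/(12 - 4) ≡ 15/8 mod 17. 8⁻¹ ≡ 15 (mod 17) since 8·15 = 120 ≡ 1, so λ ≡ 4.
  x = λ² - 4 - 12 = 16 - 16 ≡ 0; y = λ·(4 - 0) - 5 ≡ 11. → (0, 11)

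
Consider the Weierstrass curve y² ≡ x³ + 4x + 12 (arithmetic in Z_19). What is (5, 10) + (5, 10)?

(18, 8)

tangent at (5, 10): λ = (3·5² + 4)/(2·10) ≡ 3/1. 1⁻¹ ≡ 1 (mod 19), so λ ≡ 3·1 ≡ 3.
  x = λ² - 5 - 5 = 9 - 10 ≡ 18; y = λ·(5 - 18) - 10 ≡ 8. → (18, 8)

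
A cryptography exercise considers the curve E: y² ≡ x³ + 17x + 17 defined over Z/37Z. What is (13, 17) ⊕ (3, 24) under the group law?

(30, 6)

(13, 17) + (3, 24). λ = (24 - 17)/(3 - 13) ≡ 7/27 mod 37. 27⁻¹ ≡ 11 (mod 37) since 27·11 = 297 ≡ 1, so λ ≡ 3.
  x = λ² - 13 - 3 = 9 - 16 ≡ 30; y = λ·(13 - 30) - 17 ≡ 6. → (30, 6)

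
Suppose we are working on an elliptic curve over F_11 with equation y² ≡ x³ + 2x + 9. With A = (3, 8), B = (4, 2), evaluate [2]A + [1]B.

First 2A:
Repeated addition: build up to 2A.
2A: tangent at (3, 8): λ = (3·3² + 2)/(2·8) ≡ 7/5. 5⁻¹ ≡ 9 (mod 11) since 5·9 = 45 ≡ 1, so λ ≡ 7·9 ≡ 8.
  x = λ² - 3 - 3 = 64 - 6 ≡ 3; y = λ·(3 - 3) - 8 ≡ 3. → (3, 3)
2A = (3, 3).
Finally 2A + B:
(3, 3) + (4, 2). λ = (2 - 3)/(4 - 3) ≡ 10/1 mod 11. 1⁻¹ ≡ 1 (mod 11), so λ ≡ 10.
  x = λ² - 3 - 4 = 100 - 7 ≡ 5; y = λ·(3 - 5) - 3 ≡ 10. → (5, 10)

(5, 10)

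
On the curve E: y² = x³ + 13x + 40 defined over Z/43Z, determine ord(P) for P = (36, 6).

2P: tangent at (36, 6): λ = (3·36² + 13)/(2·6) ≡ 31/12. 12⁻¹ ≡ 18 (mod 43), so λ ≡ 31·18 ≡ 42.
  x = λ² - 36 - 36 = 1764 - 72 ≡ 15; y = λ·(36 - 15) - 6 ≡ 16. → (15, 16)
3P: (15, 16) + (36, 6). λ = (6 - 16)/(36 - 15) ≡ 33/21 mod 43. 21⁻¹ ≡ 41 (mod 43), so λ ≡ 20.
  x = λ² - 15 - 36 = 400 - 51 ≡ 5; y = λ·(15 - 5) - 16 ≡ 12. → (5, 12)
4P: (5, 12) + (36, 6). λ = (6 - 12)/(36 - 5) ≡ 37/31 mod 43. 31⁻¹ ≡ 25 (mod 43), so λ ≡ 22.
  x = λ² - 5 - 36 = 484 - 41 ≡ 13; y = λ·(5 - 13) - 12 ≡ 27. → (13, 27)
5P: (13, 27) + (36, 6). λ = (6 - 27)/(36 - 13) ≡ 22/23 mod 43. 23⁻¹ ≡ 15 (mod 43), so λ ≡ 29.
  x = λ² - 13 - 36 = 841 - 49 ≡ 18; y = λ·(13 - 18) - 27 ≡ 0. → (18, 0)
6P: (18, 0) + (36, 6). λ = (6 - 0)/(36 - 18) ≡ 6/18 mod 43. 18⁻¹ ≡ 12 (mod 43), so λ ≡ 29.
  x = λ² - 18 - 36 = 841 - 54 ≡ 13; y = λ·(18 - 13) - 0 ≡ 16. → (13, 16)
7P: (13, 16) + (36, 6). λ = (6 - 16)/(36 - 13) ≡ 33/23 mod 43. 23⁻¹ ≡ 15 (mod 43), so λ ≡ 22.
  x = λ² - 13 - 36 = 484 - 49 ≡ 5; y = λ·(13 - 5) - 16 ≡ 31. → (5, 31)
8P: (5, 31) + (36, 6). λ = (6 - 31)/(36 - 5) ≡ 18/31 mod 43. 31⁻¹ ≡ 25 (mod 43), so λ ≡ 20.
  x = λ² - 5 - 36 = 400 - 41 ≡ 15; y = λ·(5 - 15) - 31 ≡ 27. → (15, 27)
9P: (15, 27) + (36, 6). λ = (6 - 27)/(36 - 15) ≡ 22/21 mod 43. 21⁻¹ ≡ 41 (mod 43) since 21·41 = 861 ≡ 1, so λ ≡ 42.
  x = λ² - 15 - 36 = 1764 - 51 ≡ 36; y = λ·(15 - 36) - 27 ≡ 37. → (36, 37)
10P: (36, 37) + (36, 6): same x and y₁ ≡ -y₂, so the sum is O.
10P = O, so the order is 10.

10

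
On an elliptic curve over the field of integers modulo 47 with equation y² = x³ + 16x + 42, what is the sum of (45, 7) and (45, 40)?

O

The two points share x = 45 and their y-coordinates satisfy 7 + 40 ≡ 0 (mod 47), so they are inverses. Their sum is ∞.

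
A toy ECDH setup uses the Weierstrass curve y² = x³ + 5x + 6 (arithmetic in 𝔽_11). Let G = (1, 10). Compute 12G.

O

Repeated addition: build up to 12G.
2G: tangent at (1, 10): λ = (3·1² + 5)/(2·10) ≡ 8/9. 9⁻¹ ≡ 5 (mod 11), so λ ≡ 8·5 ≡ 7.
  x = λ² - 1 - 1 = 49 - 2 ≡ 3; y = λ·(1 - 3) - 10 ≡ 9. → (3, 9)
3G: (3, 9) + (1, 10). λ = (10 - 9)/(1 - 3) ≡ 1/9 mod 11. 9⁻¹ ≡ 5 (mod 11), so λ ≡ 5.
  x = λ² - 3 - 1 = 25 - 4 ≡ 10; y = λ·(3 - 10) - 9 ≡ 0. → (10, 0)
4G: (10, 0) + (1, 10). λ = (10 - 0)/(1 - 10) ≡ 10/2 mod 11. 2⁻¹ ≡ 6 (mod 11), so λ ≡ 5.
  x = λ² - 10 - 1 = 25 - 11 ≡ 3; y = λ·(10 - 3) - 0 ≡ 2. → (3, 2)
5G: (3, 2) + (1, 10). λ = (10 - 2)/(1 - 3) ≡ 8/9 mod 11. 9⁻¹ ≡ 5 (mod 11) since 9·5 = 45 ≡ 1, so λ ≡ 7.
  x = λ² - 3 - 1 = 49 - 4 ≡ 1; y = λ·(3 - 1) - 2 ≡ 1. → (1, 1)
6G: (1, 1) + (1, 10): same x and y₁ ≡ -y₂, so the sum is 𝒪.
7G: 𝒪 + (1, 10) = (1, 10) (identity).
8G: tangent at (1, 10): λ = (3·1² + 5)/(2·10) ≡ 8/9. 9⁻¹ ≡ 5 (mod 11) since 9·5 = 45 ≡ 1, so λ ≡ 8·5 ≡ 7.
  x = λ² - 1 - 1 = 49 - 2 ≡ 3; y = λ·(1 - 3) - 10 ≡ 9. → (3, 9)
9G: (3, 9) + (1, 10). λ = (10 - 9)/(1 - 3) ≡ 1/9 mod 11. 9⁻¹ ≡ 5 (mod 11), so λ ≡ 5.
  x = λ² - 3 - 1 = 25 - 4 ≡ 10; y = λ·(3 - 10) - 9 ≡ 0. → (10, 0)
10G: (10, 0) + (1, 10). λ = (10 - 0)/(1 - 10) ≡ 10/2 mod 11. 2⁻¹ ≡ 6 (mod 11) since 2·6 = 12 ≡ 1, so λ ≡ 5.
  x = λ² - 10 - 1 = 25 - 11 ≡ 3; y = λ·(10 - 3) - 0 ≡ 2. → (3, 2)
11G: (3, 2) + (1, 10). λ = (10 - 2)/(1 - 3) ≡ 8/9 mod 11. 9⁻¹ ≡ 5 (mod 11) since 9·5 = 45 ≡ 1, so λ ≡ 7.
  x = λ² - 3 - 1 = 49 - 4 ≡ 1; y = λ·(3 - 1) - 2 ≡ 1. → (1, 1)
12G: (1, 1) + (1, 10): same x and y₁ ≡ -y₂, so the sum is 𝒪.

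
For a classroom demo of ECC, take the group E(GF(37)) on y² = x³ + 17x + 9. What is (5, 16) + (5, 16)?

tangent at (5, 16): λ = (3·5² + 17)/(2·16) ≡ 18/32. 32⁻¹ ≡ 22 (mod 37) since 32·22 = 704 ≡ 1, so λ ≡ 18·22 ≡ 26.
  x = λ² - 5 - 5 = 676 - 10 ≡ 0; y = λ·(5 - 0) - 16 ≡ 3. → (0, 3)

(0, 3)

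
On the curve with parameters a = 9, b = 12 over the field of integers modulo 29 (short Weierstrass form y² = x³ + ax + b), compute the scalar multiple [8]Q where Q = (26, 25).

(4, 5)

Repeated addition: build up to 8Q.
2Q: tangent at (26, 25): λ = (3·26² + 9)/(2·25) ≡ 7/21. 21⁻¹ ≡ 18 (mod 29) since 21·18 = 378 ≡ 1, so λ ≡ 7·18 ≡ 10.
  x = λ² - 26 - 26 = 100 - 52 ≡ 19; y = λ·(26 - 19) - 25 ≡ 16. → (19, 16)
3Q: (19, 16) + (26, 25). λ = (25 - 16)/(26 - 19) ≡ 9/7 mod 29. 7⁻¹ ≡ 25 (mod 29) since 7·25 = 175 ≡ 1, so λ ≡ 22.
  x = λ² - 19 - 26 = 484 - 45 ≡ 4; y = λ·(19 - 4) - 16 ≡ 24. → (4, 24)
4Q: (4, 24) + (26, 25). λ = (25 - 24)/(26 - 4) ≡ 1/22 mod 29. 22⁻¹ ≡ 4 (mod 29) since 22·4 = 88 ≡ 1, so λ ≡ 4.
  x = λ² - 4 - 26 = 16 - 30 ≡ 15; y = λ·(4 - 15) - 24 ≡ 19. → (15, 19)
5Q: (15, 19) + (26, 25). λ = (25 - 19)/(26 - 15) ≡ 6/11 mod 29. 11⁻¹ ≡ 8 (mod 29), so λ ≡ 19.
  x = λ² - 15 - 26 = 361 - 41 ≡ 1; y = λ·(15 - 1) - 19 ≡ 15. → (1, 15)
6Q: (1, 15) + (26, 25). λ = (25 - 15)/(26 - 1) ≡ 10/25 mod 29. 25⁻¹ ≡ 7 (mod 29), so λ ≡ 12.
  x = λ² - 1 - 26 = 144 - 27 ≡ 1; y = λ·(1 - 1) - 15 ≡ 14. → (1, 14)
7Q: (1, 14) + (26, 25). λ = (25 - 14)/(26 - 1) ≡ 11/25 mod 29. 25⁻¹ ≡ 7 (mod 29) since 25·7 = 175 ≡ 1, so λ ≡ 19.
  x = λ² - 1 - 26 = 361 - 27 ≡ 15; y = λ·(1 - 15) - 14 ≡ 10. → (15, 10)
8Q: (15, 10) + (26, 25). λ = (25 - 10)/(26 - 15) ≡ 15/11 mod 29. 11⁻¹ ≡ 8 (mod 29), so λ ≡ 4.
  x = λ² - 15 - 26 = 16 - 41 ≡ 4; y = λ·(15 - 4) - 10 ≡ 5. → (4, 5)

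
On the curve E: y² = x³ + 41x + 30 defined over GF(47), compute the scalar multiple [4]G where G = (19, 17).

(25, 18)

Repeated addition: build up to 4G.
2G: tangent at (19, 17): λ = (3·19² + 41)/(2·17) ≡ 43/34. 34⁻¹ ≡ 18 (mod 47) since 34·18 = 612 ≡ 1, so λ ≡ 43·18 ≡ 22.
  x = λ² - 19 - 19 = 484 - 38 ≡ 23; y = λ·(19 - 23) - 17 ≡ 36. → (23, 36)
3G: (23, 36) + (19, 17). λ = (17 - 36)/(19 - 23) ≡ 28/43 mod 47. 43⁻¹ ≡ 35 (mod 47), so λ ≡ 40.
  x = λ² - 23 - 19 = 1600 - 42 ≡ 7; y = λ·(23 - 7) - 36 ≡ 40. → (7, 40)
4G: (7, 40) + (19, 17). λ = (17 - 40)/(19 - 7) ≡ 24/12 mod 47. 12⁻¹ ≡ 4 (mod 47) since 12·4 = 48 ≡ 1, so λ ≡ 2.
  x = λ² - 7 - 19 = 4 - 26 ≡ 25; y = λ·(7 - 25) - 40 ≡ 18. → (25, 18)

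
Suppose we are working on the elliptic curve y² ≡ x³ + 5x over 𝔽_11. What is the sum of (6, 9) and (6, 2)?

The two points share x = 6 and their y-coordinates satisfy 9 + 2 ≡ 0 (mod 11), so they are inverses. Their sum is O.

O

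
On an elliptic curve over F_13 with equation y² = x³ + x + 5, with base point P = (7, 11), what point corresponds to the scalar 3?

(12, 4)

Repeated addition: build up to 3P.
2P: tangent at (7, 11): λ = (3·7² + 1)/(2·11) ≡ 5/9. 9⁻¹ ≡ 3 (mod 13) since 9·3 = 27 ≡ 1, so λ ≡ 5·3 ≡ 2.
  x = λ² - 7 - 7 = 4 - 14 ≡ 3; y = λ·(7 - 3) - 11 ≡ 10. → (3, 10)
3P: (3, 10) + (7, 11). λ = (11 - 10)/(7 - 3) ≡ 1/4 mod 13. 4⁻¹ ≡ 10 (mod 13), so λ ≡ 10.
  x = λ² - 3 - 7 = 100 - 10 ≡ 12; y = λ·(3 - 12) - 10 ≡ 4. → (12, 4)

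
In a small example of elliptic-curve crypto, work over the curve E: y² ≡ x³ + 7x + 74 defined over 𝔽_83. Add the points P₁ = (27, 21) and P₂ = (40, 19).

(27, 21) + (40, 19). λ = (19 - 21)/(40 - 27) ≡ 81/13 mod 83. 13⁻¹ ≡ 32 (mod 83), so λ ≡ 19.
  x = λ² - 27 - 40 = 361 - 67 ≡ 45; y = λ·(27 - 45) - 21 ≡ 52. → (45, 52)

(45, 52)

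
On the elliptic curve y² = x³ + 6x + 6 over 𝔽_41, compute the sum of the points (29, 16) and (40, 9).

(9, 16)

(29, 16) + (40, 9). λ = (9 - 16)/(40 - 29) ≡ 34/11 mod 41. 11⁻¹ ≡ 15 (mod 41), so λ ≡ 18.
  x = λ² - 29 - 40 = 324 - 69 ≡ 9; y = λ·(29 - 9) - 16 ≡ 16. → (9, 16)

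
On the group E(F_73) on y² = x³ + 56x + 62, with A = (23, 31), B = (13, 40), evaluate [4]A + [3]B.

First 4A:
Repeated addition: build up to 4A.
2A: tangent at (23, 31): λ = (3·23² + 56)/(2·31) ≡ 37/62. 62⁻¹ ≡ 53 (mod 73), so λ ≡ 37·53 ≡ 63.
  x = λ² - 23 - 23 = 3969 - 46 ≡ 54; y = λ·(23 - 54) - 31 ≡ 60. → (54, 60)
3A: (54, 60) + (23, 31). λ = (31 - 60)/(23 - 54) ≡ 44/42 mod 73. 42⁻¹ ≡ 40 (mod 73), so λ ≡ 8.
  x = λ² - 54 - 23 = 64 - 77 ≡ 60; y = λ·(54 - 60) - 60 ≡ 38. → (60, 38)
4A: (60, 38) + (23, 31). λ = (31 - 38)/(23 - 60) ≡ 66/36 mod 73. 36⁻¹ ≡ 71 (mod 73), so λ ≡ 14.
  x = λ² - 60 - 23 = 196 - 83 ≡ 40; y = λ·(60 - 40) - 38 ≡ 23. → (40, 23)
4A = (40, 23).
Next 3B:
Repeated addition: build up to 3B.
2B: tangent at (13, 40): λ = (3·13² + 56)/(2·40) ≡ 52/7. 7⁻¹ ≡ 21 (mod 73) since 7·21 = 147 ≡ 1, so λ ≡ 52·21 ≡ 70.
  x = λ² - 13 - 13 = 4900 - 26 ≡ 56; y = λ·(13 - 56) - 40 ≡ 16. → (56, 16)
3B: (56, 16) + (13, 40). λ = (40 - 16)/(13 - 56) ≡ 24/30 mod 73. 30⁻¹ ≡ 56 (mod 73) since 30·56 = 1680 ≡ 1, so λ ≡ 30.
  x = λ² - 56 - 13 = 900 - 69 ≡ 28; y = λ·(56 - 28) - 16 ≡ 21. → (28, 21)
3B = (28, 21).
Finally 4A + 3B:
(40, 23) + (28, 21). λ = (21 - 23)/(28 - 40) ≡ 71/61 mod 73. 61⁻¹ ≡ 6 (mod 73) since 61·6 = 366 ≡ 1, so λ ≡ 61.
  x = λ² - 40 - 28 = 3721 - 68 ≡ 3; y = λ·(40 - 3) - 23 ≡ 44. → (3, 44)

(3, 44)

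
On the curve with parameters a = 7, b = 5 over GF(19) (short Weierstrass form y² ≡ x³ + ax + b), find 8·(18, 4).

Write G = (18, 4).
Repeated addition: build up to 8G.
2G: tangent at (18, 4): λ = (3·18² + 7)/(2·4) ≡ 10/8. 8⁻¹ ≡ 12 (mod 19), so λ ≡ 10·12 ≡ 6.
  x = λ² - 18 - 18 = 36 - 36 ≡ 0; y = λ·(18 - 0) - 4 ≡ 9. → (0, 9)
3G: (0, 9) + (18, 4). λ = (4 - 9)/(18 - 0) ≡ 14/18 mod 19. 18⁻¹ ≡ 18 (mod 19) since 18·18 = 324 ≡ 1, so λ ≡ 5.
  x = λ² - 0 - 18 = 25 - 18 ≡ 7; y = λ·(0 - 7) - 9 ≡ 13. → (7, 13)
4G: (7, 13) + (18, 4). λ = (4 - 13)/(18 - 7) ≡ 10/11 mod 19. 11⁻¹ ≡ 7 (mod 19), so λ ≡ 13.
  x = λ² - 7 - 18 = 169 - 25 ≡ 11; y = λ·(7 - 11) - 13 ≡ 11. → (11, 11)
5G: (11, 11) + (18, 4). λ = (4 - 11)/(18 - 11) ≡ 12/7 mod 19. 7⁻¹ ≡ 11 (mod 19), so λ ≡ 18.
  x = λ² - 11 - 18 = 324 - 29 ≡ 10; y = λ·(11 - 10) - 11 ≡ 7. → (10, 7)
6G: (10, 7) + (18, 4). λ = (4 - 7)/(18 - 10) ≡ 16/8 mod 19. 8⁻¹ ≡ 12 (mod 19), so λ ≡ 2.
  x = λ² - 10 - 18 = 4 - 28 ≡ 14; y = λ·(10 - 14) - 7 ≡ 4. → (14, 4)
7G: (14, 4) + (18, 4). λ = (4 - 4)/(18 - 14) ≡ 0/4 mod 19. 4⁻¹ ≡ 5 (mod 19), so λ ≡ 0.
  x = λ² - 14 - 18 = 0 - 32 ≡ 6; y = λ·(14 - 6) - 4 ≡ 15. → (6, 15)
8G: (6, 15) + (18, 4). λ = (4 - 15)/(18 - 6) ≡ 8/12 mod 19. 12⁻¹ ≡ 8 (mod 19) since 12·8 = 96 ≡ 1, so λ ≡ 7.
  x = λ² - 6 - 18 = 49 - 24 ≡ 6; y = λ·(6 - 6) - 15 ≡ 4. → (6, 4)

(6, 4)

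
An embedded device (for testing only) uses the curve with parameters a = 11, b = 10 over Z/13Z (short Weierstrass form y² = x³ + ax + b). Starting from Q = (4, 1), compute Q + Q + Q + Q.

(2, 12)

Double-and-add on 4 = (100)₂. Start with Q = (4, 1) for the leading 1-bit.
double: tangent at (4, 1): λ = (3·4² + 11)/(2·1) ≡ 7/2. 2⁻¹ ≡ 7 (mod 13), so λ ≡ 7·7 ≡ 10.
  x = λ² - 4 - 4 = 100 - 8 ≡ 1; y = λ·(4 - 1) - 1 ≡ 3. → (1, 3)
double: tangent at (1, 3): λ = (3·1² + 11)/(2·3) ≡ 1/6. 6⁻¹ ≡ 11 (mod 13), so λ ≡ 1·11 ≡ 11.
  x = λ² - 1 - 1 = 121 - 2 ≡ 2; y = λ·(1 - 2) - 3 ≡ 12. → (2, 12)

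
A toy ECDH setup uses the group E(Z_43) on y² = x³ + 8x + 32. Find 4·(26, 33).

Write Q = (26, 33).
Repeated addition: build up to 4Q.
2Q: tangent at (26, 33): λ = (3·26² + 8)/(2·33) ≡ 15/23. 23⁻¹ ≡ 15 (mod 43) since 23·15 = 345 ≡ 1, so λ ≡ 15·15 ≡ 10.
  x = λ² - 26 - 26 = 100 - 52 ≡ 5; y = λ·(26 - 5) - 33 ≡ 5. → (5, 5)
3Q: (5, 5) + (26, 33). λ = (33 - 5)/(26 - 5) ≡ 28/21 mod 43. 21⁻¹ ≡ 41 (mod 43) since 21·41 = 861 ≡ 1, so λ ≡ 30.
  x = λ² - 5 - 26 = 900 - 31 ≡ 9; y = λ·(5 - 9) - 5 ≡ 4. → (9, 4)
4Q: (9, 4) + (26, 33). λ = (33 - 4)/(26 - 9) ≡ 29/17 mod 43. 17⁻¹ ≡ 38 (mod 43), so λ ≡ 27.
  x = λ² - 9 - 26 = 729 - 35 ≡ 6; y = λ·(9 - 6) - 4 ≡ 34. → (6, 34)

(6, 34)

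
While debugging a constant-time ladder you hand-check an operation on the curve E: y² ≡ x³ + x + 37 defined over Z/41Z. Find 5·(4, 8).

(35, 15)

Write P = (4, 8).
Double-and-add on 5 = (101)₂. Start with P = (4, 8) for the leading 1-bit.
double: tangent at (4, 8): λ = (3·4² + 1)/(2·8) ≡ 8/16. 16⁻¹ ≡ 18 (mod 41) since 16·18 = 288 ≡ 1, so λ ≡ 8·18 ≡ 21.
  x = λ² - 4 - 4 = 441 - 8 ≡ 23; y = λ·(4 - 23) - 8 ≡ 3. → (23, 3)
double: tangent at (23, 3): λ = (3·23² + 1)/(2·3) ≡ 30/6. 6⁻¹ ≡ 7 (mod 41), so λ ≡ 30·7 ≡ 5.
  x = λ² - 23 - 23 = 25 - 46 ≡ 20; y = λ·(23 - 20) - 3 ≡ 12. → (20, 12)
add P: (20, 12) + (4, 8). λ = (8 - 12)/(4 - 20) ≡ 37/25 mod 41. 25⁻¹ ≡ 23 (mod 41), so λ ≡ 31.
  x = λ² - 20 - 4 = 961 - 24 ≡ 35; y = λ·(20 - 35) - 12 ≡ 15. → (35, 15)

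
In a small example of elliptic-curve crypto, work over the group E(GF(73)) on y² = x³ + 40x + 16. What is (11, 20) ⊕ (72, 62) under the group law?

(11, 20) + (72, 62). λ = (62 - 20)/(72 - 11) ≡ 42/61 mod 73. 61⁻¹ ≡ 6 (mod 73), so λ ≡ 33.
  x = λ² - 11 - 72 = 1089 - 83 ≡ 57; y = λ·(11 - 57) - 20 ≡ 68. → (57, 68)

(57, 68)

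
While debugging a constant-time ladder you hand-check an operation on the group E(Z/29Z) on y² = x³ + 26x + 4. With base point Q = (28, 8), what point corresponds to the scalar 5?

(22, 1)

Double-and-add on 5 = (101)₂. Start with Q = (28, 8) for the leading 1-bit.
double: tangent at (28, 8): λ = (3·28² + 26)/(2·8) ≡ 0/16. 16⁻¹ ≡ 20 (mod 29), so λ ≡ 0·20 ≡ 0.
  x = λ² - 28 - 28 = 0 - 56 ≡ 2; y = λ·(28 - 2) - 8 ≡ 21. → (2, 21)
double: tangent at (2, 21): λ = (3·2² + 26)/(2·21) ≡ 9/13. 13⁻¹ ≡ 9 (mod 29), so λ ≡ 9·9 ≡ 23.
  x = λ² - 2 - 2 = 529 - 4 ≡ 3; y = λ·(2 - 3) - 21 ≡ 14. → (3, 14)
add Q: (3, 14) + (28, 8). λ = (8 - 14)/(28 - 3) ≡ 23/25 mod 29. 25⁻¹ ≡ 7 (mod 29) since 25·7 = 175 ≡ 1, so λ ≡ 16.
  x = λ² - 3 - 28 = 256 - 31 ≡ 22; y = λ·(3 - 22) - 14 ≡ 1. → (22, 1)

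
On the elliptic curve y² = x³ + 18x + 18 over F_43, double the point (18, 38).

(4, 38)

tangent at (18, 38): λ = (3·18² + 18)/(2·38) ≡ 1/33. 33⁻¹ ≡ 30 (mod 43), so λ ≡ 1·30 ≡ 30.
  x = λ² - 18 - 18 = 900 - 36 ≡ 4; y = λ·(18 - 4) - 38 ≡ 38. → (4, 38)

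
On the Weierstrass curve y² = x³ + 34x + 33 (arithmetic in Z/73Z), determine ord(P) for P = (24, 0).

2

2P: (24, 0) + (24, 0): same x and y₁ ≡ -y₂, so the sum is 𝒪.
2P = 𝒪, so the order is 2.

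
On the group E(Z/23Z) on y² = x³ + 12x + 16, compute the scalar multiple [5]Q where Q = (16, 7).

(17, 21)

Double-and-add on 5 = (101)₂. Start with Q = (16, 7) for the leading 1-bit.
double: tangent at (16, 7): λ = (3·16² + 12)/(2·7) ≡ 21/14. 14⁻¹ ≡ 5 (mod 23) since 14·5 = 70 ≡ 1, so λ ≡ 21·5 ≡ 13.
  x = λ² - 16 - 16 = 169 - 32 ≡ 22; y = λ·(16 - 22) - 7 ≡ 7. → (22, 7)
double: tangent at (22, 7): λ = (3·22² + 12)/(2·7) ≡ 15/14. 14⁻¹ ≡ 5 (mod 23), so λ ≡ 15·5 ≡ 6.
  x = λ² - 22 - 22 = 36 - 44 ≡ 15; y = λ·(22 - 15) - 7 ≡ 12. → (15, 12)
add Q: (15, 12) + (16, 7). λ = (7 - 12)/(16 - 15) ≡ 18/1 mod 23. 1⁻¹ ≡ 1 (mod 23), so λ ≡ 18.
  x = λ² - 15 - 16 = 324 - 31 ≡ 17; y = λ·(15 - 17) - 12 ≡ 21. → (17, 21)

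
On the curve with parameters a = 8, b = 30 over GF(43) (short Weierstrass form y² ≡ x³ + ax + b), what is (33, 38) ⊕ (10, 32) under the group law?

(16, 30)

(33, 38) + (10, 32). λ = (32 - 38)/(10 - 33) ≡ 37/20 mod 43. 20⁻¹ ≡ 28 (mod 43), so λ ≡ 4.
  x = λ² - 33 - 10 = 16 - 43 ≡ 16; y = λ·(33 - 16) - 38 ≡ 30. → (16, 30)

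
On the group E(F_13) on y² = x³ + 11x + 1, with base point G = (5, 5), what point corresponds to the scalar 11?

Repeated addition: build up to 11G.
2G: tangent at (5, 5): λ = (3·5² + 11)/(2·5) ≡ 8/10. 10⁻¹ ≡ 4 (mod 13) since 10·4 = 40 ≡ 1, so λ ≡ 8·4 ≡ 6.
  x = λ² - 5 - 5 = 36 - 10 ≡ 0; y = λ·(5 - 0) - 5 ≡ 12. → (0, 12)
3G: (0, 12) + (5, 5). λ = (5 - 12)/(5 - 0) ≡ 6/5 mod 13. 5⁻¹ ≡ 8 (mod 13), so λ ≡ 9.
  x = λ² - 0 - 5 = 81 - 5 ≡ 11; y = λ·(0 - 11) - 12 ≡ 6. → (11, 6)
4G: (11, 6) + (5, 5). λ = (5 - 6)/(5 - 11) ≡ 12/7 mod 13. 7⁻¹ ≡ 2 (mod 13), so λ ≡ 11.
  x = λ² - 11 - 5 = 121 - 16 ≡ 1; y = λ·(11 - 1) - 6 ≡ 0. → (1, 0)
5G: (1, 0) + (5, 5). λ = (5 - 0)/(5 - 1) ≡ 5/4 mod 13. 4⁻¹ ≡ 10 (mod 13) since 4·10 = 40 ≡ 1, so λ ≡ 11.
  x = λ² - 1 - 5 = 121 - 6 ≡ 11; y = λ·(1 - 11) - 0 ≡ 7. → (11, 7)
6G: (11, 7) + (5, 5). λ = (5 - 7)/(5 - 11) ≡ 11/7 mod 13. 7⁻¹ ≡ 2 (mod 13) since 7·2 = 14 ≡ 1, so λ ≡ 9.
  x = λ² - 11 - 5 = 81 - 16 ≡ 0; y = λ·(11 - 0) - 7 ≡ 1. → (0, 1)
7G: (0, 1) + (5, 5). λ = (5 - 1)/(5 - 0) ≡ 4/5 mod 13. 5⁻¹ ≡ 8 (mod 13), so λ ≡ 6.
  x = λ² - 0 - 5 = 36 - 5 ≡ 5; y = λ·(0 - 5) - 1 ≡ 8. → (5, 8)
8G: (5, 8) + (5, 5): same x and y₁ ≡ -y₂, so the sum is O.
9G: O + (5, 5) = (5, 5) (identity).
10G: tangent at (5, 5): λ = (3·5² + 11)/(2·5) ≡ 8/10. 10⁻¹ ≡ 4 (mod 13), so λ ≡ 8·4 ≡ 6.
  x = λ² - 5 - 5 = 36 - 10 ≡ 0; y = λ·(5 - 0) - 5 ≡ 12. → (0, 12)
11G: (0, 12) + (5, 5). λ = (5 - 12)/(5 - 0) ≡ 6/5 mod 13. 5⁻¹ ≡ 8 (mod 13), so λ ≡ 9.
  x = λ² - 0 - 5 = 81 - 5 ≡ 11; y = λ·(0 - 11) - 12 ≡ 6. → (11, 6)

(11, 6)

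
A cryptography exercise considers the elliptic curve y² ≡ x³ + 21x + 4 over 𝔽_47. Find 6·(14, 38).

Write Q = (14, 38).
Double-and-add on 6 = (110)₂. Start with Q = (14, 38) for the leading 1-bit.
double: tangent at (14, 38): λ = (3·14² + 21)/(2·38) ≡ 45/29. 29⁻¹ ≡ 13 (mod 47), so λ ≡ 45·13 ≡ 21.
  x = λ² - 14 - 14 = 441 - 28 ≡ 37; y = λ·(14 - 37) - 38 ≡ 43. → (37, 43)
add Q: (37, 43) + (14, 38). λ = (38 - 43)/(14 - 37) ≡ 42/24 mod 47. 24⁻¹ ≡ 2 (mod 47), so λ ≡ 37.
  x = λ² - 37 - 14 = 1369 - 51 ≡ 2; y = λ·(37 - 2) - 43 ≡ 30. → (2, 30)
double: tangent at (2, 30): λ = (3·2² + 21)/(2·30) ≡ 33/13. 13⁻¹ ≡ 29 (mod 47), so λ ≡ 33·29 ≡ 17.
  x = λ² - 2 - 2 = 289 - 4 ≡ 3; y = λ·(2 - 3) - 30 ≡ 0. → (3, 0)

(3, 0)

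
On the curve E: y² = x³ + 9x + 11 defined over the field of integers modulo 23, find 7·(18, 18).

Write Q = (18, 18).
Repeated addition: build up to 7Q.
2Q: tangent at (18, 18): λ = (3·18² + 9)/(2·18) ≡ 15/13. 13⁻¹ ≡ 16 (mod 23), so λ ≡ 15·16 ≡ 10.
  x = λ² - 18 - 18 = 100 - 36 ≡ 18; y = λ·(18 - 18) - 18 ≡ 5. → (18, 5)
3Q: (18, 5) + (18, 18): same x and y₁ ≡ -y₂, so the sum is O.
4Q: O + (18, 18) = (18, 18) (identity).
5Q: tangent at (18, 18): λ = (3·18² + 9)/(2·18) ≡ 15/13. 13⁻¹ ≡ 16 (mod 23), so λ ≡ 15·16 ≡ 10.
  x = λ² - 18 - 18 = 100 - 36 ≡ 18; y = λ·(18 - 18) - 18 ≡ 5. → (18, 5)
6Q: (18, 5) + (18, 18): same x and y₁ ≡ -y₂, so the sum is O.
7Q: O + (18, 18) = (18, 18) (identity).

(18, 18)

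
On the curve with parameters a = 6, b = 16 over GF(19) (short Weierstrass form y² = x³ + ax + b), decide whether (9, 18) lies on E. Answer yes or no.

y² = 18² ≡ 1; x³ + 6x + 16 = 799 ≡ 1 (mod 19). 1 = 1.

yes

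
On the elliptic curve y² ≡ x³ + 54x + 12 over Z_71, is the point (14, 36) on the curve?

y² = 36² ≡ 18; x³ + 54x + 12 = 3512 ≡ 33 (mod 71). 18 ≠ 33.

no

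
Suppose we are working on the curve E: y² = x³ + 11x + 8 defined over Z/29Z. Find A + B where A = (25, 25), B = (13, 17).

(25, 25) + (13, 17). λ = (17 - 25)/(13 - 25) ≡ 21/17 mod 29. 17⁻¹ ≡ 12 (mod 29) since 17·12 = 204 ≡ 1, so λ ≡ 20.
  x = λ² - 25 - 13 = 400 - 38 ≡ 14; y = λ·(25 - 14) - 25 ≡ 21. → (14, 21)

(14, 21)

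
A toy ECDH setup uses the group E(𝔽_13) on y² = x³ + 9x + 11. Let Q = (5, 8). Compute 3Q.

(10, 3)

Repeated addition: build up to 3Q.
2Q: tangent at (5, 8): λ = (3·5² + 9)/(2·8) ≡ 6/3. 3⁻¹ ≡ 9 (mod 13) since 3·9 = 27 ≡ 1, so λ ≡ 6·9 ≡ 2.
  x = λ² - 5 - 5 = 4 - 10 ≡ 7; y = λ·(5 - 7) - 8 ≡ 1. → (7, 1)
3Q: (7, 1) + (5, 8). λ = (8 - 1)/(5 - 7) ≡ 7/11 mod 13. 11⁻¹ ≡ 6 (mod 13), so λ ≡ 3.
  x = λ² - 7 - 5 = 9 - 12 ≡ 10; y = λ·(7 - 10) - 1 ≡ 3. → (10, 3)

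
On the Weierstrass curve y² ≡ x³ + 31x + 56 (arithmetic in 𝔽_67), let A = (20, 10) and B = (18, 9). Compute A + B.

(46, 44)

(20, 10) + (18, 9). λ = (9 - 10)/(18 - 20) ≡ 66/65 mod 67. 65⁻¹ ≡ 33 (mod 67), so λ ≡ 34.
  x = λ² - 20 - 18 = 1156 - 38 ≡ 46; y = λ·(20 - 46) - 10 ≡ 44. → (46, 44)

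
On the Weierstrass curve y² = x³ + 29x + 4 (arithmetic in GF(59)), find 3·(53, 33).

Write G = (53, 33).
Repeated addition: build up to 3G.
2G: tangent at (53, 33): λ = (3·53² + 29)/(2·33) ≡ 19/7. 7⁻¹ ≡ 17 (mod 59) since 7·17 = 119 ≡ 1, so λ ≡ 19·17 ≡ 28.
  x = λ² - 53 - 53 = 784 - 106 ≡ 29; y = λ·(53 - 29) - 33 ≡ 49. → (29, 49)
3G: (29, 49) + (53, 33). λ = (33 - 49)/(53 - 29) ≡ 43/24 mod 59. 24⁻¹ ≡ 32 (mod 59), so λ ≡ 19.
  x = λ² - 29 - 53 = 361 - 82 ≡ 43; y = λ·(29 - 43) - 49 ≡ 39. → (43, 39)

(43, 39)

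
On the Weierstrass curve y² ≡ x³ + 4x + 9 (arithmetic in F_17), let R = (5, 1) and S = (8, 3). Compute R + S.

(5, 1) + (8, 3). λ = (3 - 1)/(8 - 5) ≡ 2/3 mod 17. 3⁻¹ ≡ 6 (mod 17) since 3·6 = 18 ≡ 1, so λ ≡ 12.
  x = λ² - 5 - 8 = 144 - 13 ≡ 12; y = λ·(5 - 12) - 1 ≡ 0. → (12, 0)

(12, 0)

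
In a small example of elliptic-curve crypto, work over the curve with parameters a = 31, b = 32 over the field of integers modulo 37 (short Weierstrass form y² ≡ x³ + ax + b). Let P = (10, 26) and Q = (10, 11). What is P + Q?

O

The two points share x = 10 and their y-coordinates satisfy 26 + 11 ≡ 0 (mod 37), so they are inverses. Their sum is ∞.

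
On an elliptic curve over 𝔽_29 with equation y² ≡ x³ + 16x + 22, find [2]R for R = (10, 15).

(18, 9)

tangent at (10, 15): λ = (3·10² + 16)/(2·15) ≡ 26/1. 1⁻¹ ≡ 1 (mod 29) since 1·1 = 1 ≡ 1, so λ ≡ 26·1 ≡ 26.
  x = λ² - 10 - 10 = 676 - 20 ≡ 18; y = λ·(10 - 18) - 15 ≡ 9. → (18, 9)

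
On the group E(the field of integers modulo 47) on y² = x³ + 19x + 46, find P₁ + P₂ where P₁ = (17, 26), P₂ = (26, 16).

(18, 43)

(17, 26) + (26, 16). λ = (16 - 26)/(26 - 17) ≡ 37/9 mod 47. 9⁻¹ ≡ 21 (mod 47), so λ ≡ 25.
  x = λ² - 17 - 26 = 625 - 43 ≡ 18; y = λ·(17 - 18) - 26 ≡ 43. → (18, 43)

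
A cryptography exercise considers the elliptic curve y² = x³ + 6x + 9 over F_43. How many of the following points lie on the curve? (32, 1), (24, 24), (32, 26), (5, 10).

(32, 1): 1² ≡ 1, rhs ≡ 31 → off.
(24, 24): 24² ≡ 17, rhs ≡ 2 → off.
(32, 26): 26² ≡ 31, rhs ≡ 31 → on.
(5, 10): 10² ≡ 14, rhs ≡ 35 → off.

1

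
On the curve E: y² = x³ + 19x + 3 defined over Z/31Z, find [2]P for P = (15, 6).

(2, 7)

tangent at (15, 6): λ = (3·15² + 19)/(2·6) ≡ 12/12. 12⁻¹ ≡ 13 (mod 31), so λ ≡ 12·13 ≡ 1.
  x = λ² - 15 - 15 = 1 - 30 ≡ 2; y = λ·(15 - 2) - 6 ≡ 7. → (2, 7)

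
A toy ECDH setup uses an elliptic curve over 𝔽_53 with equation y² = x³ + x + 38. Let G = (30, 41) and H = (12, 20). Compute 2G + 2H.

(15, 6)

First 2G:
Repeated addition: build up to 2G.
2G: tangent at (30, 41): λ = (3·30² + 1)/(2·41) ≡ 51/29. 29⁻¹ ≡ 11 (mod 53) since 29·11 = 319 ≡ 1, so λ ≡ 51·11 ≡ 31.
  x = λ² - 30 - 30 = 961 - 60 ≡ 0; y = λ·(30 - 0) - 41 ≡ 41. → (0, 41)
2G = (0, 41).
Next 2H:
Repeated addition: build up to 2H.
2H: tangent at (12, 20): λ = (3·12² + 1)/(2·20) ≡ 9/40. 40⁻¹ ≡ 4 (mod 53), so λ ≡ 9·4 ≡ 36.
  x = λ² - 12 - 12 = 1296 - 24 ≡ 0; y = λ·(12 - 0) - 20 ≡ 41. → (0, 41)
2H = (0, 41).
Finally 2G + 2H:
tangent at (0, 41): λ = (3·0² + 1)/(2·41) ≡ 1/29. 29⁻¹ ≡ 11 (mod 53) since 29·11 = 319 ≡ 1, so λ ≡ 1·11 ≡ 11.
  x = λ² - 0 - 0 = 121 - 0 ≡ 15; y = λ·(0 - 15) - 41 ≡ 6. → (15, 6)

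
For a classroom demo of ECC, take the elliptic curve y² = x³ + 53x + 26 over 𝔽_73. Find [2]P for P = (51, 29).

tangent at (51, 29): λ = (3·51² + 53)/(2·29) ≡ 45/58. 58⁻¹ ≡ 34 (mod 73), so λ ≡ 45·34 ≡ 70.
  x = λ² - 51 - 51 = 4900 - 102 ≡ 53; y = λ·(51 - 53) - 29 ≡ 50. → (53, 50)

(53, 50)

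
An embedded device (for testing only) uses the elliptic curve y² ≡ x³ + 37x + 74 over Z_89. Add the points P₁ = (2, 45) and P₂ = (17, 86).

(2, 45) + (17, 86). λ = (86 - 45)/(17 - 2) ≡ 41/15 mod 89. 15⁻¹ ≡ 6 (mod 89) since 15·6 = 90 ≡ 1, so λ ≡ 68.
  x = λ² - 2 - 17 = 4624 - 19 ≡ 66; y = λ·(2 - 66) - 45 ≡ 53. → (66, 53)

(66, 53)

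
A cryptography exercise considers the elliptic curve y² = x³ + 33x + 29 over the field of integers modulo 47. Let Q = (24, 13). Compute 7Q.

(18, 4)

Double-and-add on 7 = (111)₂. Start with Q = (24, 13) for the leading 1-bit.
double: tangent at (24, 13): λ = (3·24² + 33)/(2·13) ≡ 22/26. 26⁻¹ ≡ 38 (mod 47), so λ ≡ 22·38 ≡ 37.
  x = λ² - 24 - 24 = 1369 - 48 ≡ 5; y = λ·(24 - 5) - 13 ≡ 32. → (5, 32)
add Q: (5, 32) + (24, 13). λ = (13 - 32)/(24 - 5) ≡ 28/19 mod 47. 19⁻¹ ≡ 5 (mod 47) since 19·5 = 95 ≡ 1, so λ ≡ 46.
  x = λ² - 5 - 24 = 2116 - 29 ≡ 19; y = λ·(5 - 19) - 32 ≡ 29. → (19, 29)
double: tangent at (19, 29): λ = (3·19² + 33)/(2·29) ≡ 35/11. 11⁻¹ ≡ 30 (mod 47), so λ ≡ 35·30 ≡ 16.
  x = λ² - 19 - 19 = 256 - 38 ≡ 30; y = λ·(19 - 30) - 29 ≡ 30. → (30, 30)
add Q: (30, 30) + (24, 13). λ = (13 - 30)/(24 - 30) ≡ 30/41 mod 47. 41⁻¹ ≡ 39 (mod 47), so λ ≡ 42.
  x = λ² - 30 - 24 = 1764 - 54 ≡ 18; y = λ·(30 - 18) - 30 ≡ 4. → (18, 4)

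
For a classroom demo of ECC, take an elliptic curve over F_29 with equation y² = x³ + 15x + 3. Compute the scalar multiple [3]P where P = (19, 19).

Repeated addition: build up to 3P.
2P: tangent at (19, 19): λ = (3·19² + 15)/(2·19) ≡ 25/9. 9⁻¹ ≡ 13 (mod 29) since 9·13 = 117 ≡ 1, so λ ≡ 25·13 ≡ 6.
  x = λ² - 19 - 19 = 36 - 38 ≡ 27; y = λ·(19 - 27) - 19 ≡ 20. → (27, 20)
3P: (27, 20) + (19, 19). λ = (19 - 20)/(19 - 27) ≡ 28/21 mod 29. 21⁻¹ ≡ 18 (mod 29) since 21·18 = 378 ≡ 1, so λ ≡ 11.
  x = λ² - 27 - 19 = 121 - 46 ≡ 17; y = λ·(27 - 17) - 20 ≡ 3. → (17, 3)

(17, 3)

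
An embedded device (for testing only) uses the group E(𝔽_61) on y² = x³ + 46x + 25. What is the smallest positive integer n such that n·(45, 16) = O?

2P: tangent at (45, 16): λ = (3·45² + 46)/(2·16) ≡ 21/32. 32⁻¹ ≡ 21 (mod 61) since 32·21 = 672 ≡ 1, so λ ≡ 21·21 ≡ 14.
  x = λ² - 45 - 45 = 196 - 90 ≡ 45; y = λ·(45 - 45) - 16 ≡ 45. → (45, 45)
3P: (45, 45) + (45, 16): same x and y₁ ≡ -y₂, so the sum is O.
3P = O, so the order is 3.

3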